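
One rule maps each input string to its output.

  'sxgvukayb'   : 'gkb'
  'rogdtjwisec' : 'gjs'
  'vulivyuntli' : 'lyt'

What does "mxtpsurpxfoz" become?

tuxz

What's happening: keep one character in every 3, starting at position 3 (positions 3rd, 6th, 9th, ...).
On "mxtpsurpxfoz" that produces "tuxz".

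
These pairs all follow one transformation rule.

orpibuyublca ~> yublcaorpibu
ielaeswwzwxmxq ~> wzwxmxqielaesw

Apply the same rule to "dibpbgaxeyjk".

The pattern: swap the front and back halves of the string.
Doing the same to "dibpbgaxeyjk": "axeyjkdibpbg".

axeyjkdibpbg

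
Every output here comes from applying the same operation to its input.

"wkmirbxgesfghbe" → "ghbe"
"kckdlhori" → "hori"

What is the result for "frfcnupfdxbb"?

dxbb

The rule is to keep only the last 4 characters.
Applying that to "frfcnupfdxbb" gives "dxbb".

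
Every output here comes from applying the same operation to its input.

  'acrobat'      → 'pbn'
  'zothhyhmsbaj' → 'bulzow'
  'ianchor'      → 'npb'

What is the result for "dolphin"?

What's happening: keep every other character starting from the second (positions 2nd, 4th, 6th, ...), then shift every letter 13 places forward in the alphabet (wrapping around) — i.e. ROT13.
Working it through for "dolphin": intermediate "opi", final "bcv".

bcv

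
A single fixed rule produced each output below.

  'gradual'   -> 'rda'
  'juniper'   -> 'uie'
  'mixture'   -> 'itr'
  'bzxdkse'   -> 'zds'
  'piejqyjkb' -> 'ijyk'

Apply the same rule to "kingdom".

igo

Each output is the input with this applied: keep every other character starting from the second (positions 2nd, 4th, 6th, ...).
For "kingdom" the result is "igo".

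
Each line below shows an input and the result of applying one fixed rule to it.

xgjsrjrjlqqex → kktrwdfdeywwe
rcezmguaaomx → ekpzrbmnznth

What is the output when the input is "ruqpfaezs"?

efhmdrcns

The transformation: take characters alternately from the front and the back (1st, last, 2nd, 2nd-last, ...), then shift every letter 13 places forward in the alphabet (wrapping around) — i.e. ROT13.
For "ruqpfaezs" the result is "efhmdrcns".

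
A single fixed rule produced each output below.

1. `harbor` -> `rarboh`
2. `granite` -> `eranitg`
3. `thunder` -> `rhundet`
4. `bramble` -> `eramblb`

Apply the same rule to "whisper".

rhispew

The pattern: swap the first and last characters.
For "whisper" the result is "rhispew".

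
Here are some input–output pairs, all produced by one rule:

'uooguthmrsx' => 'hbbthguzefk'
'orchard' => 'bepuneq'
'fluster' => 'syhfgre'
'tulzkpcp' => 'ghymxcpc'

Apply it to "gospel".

tbfcry

What's happening: shift every letter 13 places forward in the alphabet (wrapping around) — i.e. ROT13.
Doing the same to "gospel": "tbfcry".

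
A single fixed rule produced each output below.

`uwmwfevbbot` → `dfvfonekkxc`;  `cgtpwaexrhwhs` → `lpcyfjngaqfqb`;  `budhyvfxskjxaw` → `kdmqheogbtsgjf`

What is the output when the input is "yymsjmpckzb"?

The rule is to shift every letter 9 places forward in the alphabet (wrapping around).
On "yymsjmpckzb" that produces "hhvbsvyltik".

hhvbsvyltik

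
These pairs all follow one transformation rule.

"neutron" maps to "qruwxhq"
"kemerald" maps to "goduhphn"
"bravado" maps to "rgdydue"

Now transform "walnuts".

The pattern: shift every letter 3 places forward in the alphabet (wrapping around), then reverse the string.
Working it through for "walnuts": intermediate "zdoqxwv", final "vwxqodz".
(Check on "neutron": → "qhxwurq" → "qruwxhq" ✓)

vwxqodz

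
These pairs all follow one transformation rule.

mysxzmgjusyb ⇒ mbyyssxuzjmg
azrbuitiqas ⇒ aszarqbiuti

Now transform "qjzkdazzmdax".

Each output is the input with this applied: take characters alternately from the front and the back (1st, last, 2nd, 2nd-last, ...).
So "qjzkdazzmdax" becomes "qxjazdkmdzaz".

qxjazdkmdzaz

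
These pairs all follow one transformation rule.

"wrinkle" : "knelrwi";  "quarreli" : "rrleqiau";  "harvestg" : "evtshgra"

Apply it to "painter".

Rule — move the first 3 characters to the end (rotate left by 3), then swap each adjacent pair of characters (1↔2, 3↔4, ...).
Starting from "painter": after the first operation, "nterpai"; after the second, "tnreapi".
(Check on "quarreli": → "rreliqua" → "rrleqiau" ✓)

tnreapi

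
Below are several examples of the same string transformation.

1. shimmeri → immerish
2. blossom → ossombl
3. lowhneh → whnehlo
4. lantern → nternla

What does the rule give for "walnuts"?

lnutswa

The pattern: move the first 2 characters to the end (rotate left by 2).
"walnuts" → "lnutswa".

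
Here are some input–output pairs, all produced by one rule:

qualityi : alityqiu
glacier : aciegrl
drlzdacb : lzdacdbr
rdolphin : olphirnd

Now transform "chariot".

The transformation: swap the first and last characters, then move the first 2 characters to the end (rotate left by 2).
On "chariot": the first step gives "tharioc", and the second then gives "ariocth".

ariocth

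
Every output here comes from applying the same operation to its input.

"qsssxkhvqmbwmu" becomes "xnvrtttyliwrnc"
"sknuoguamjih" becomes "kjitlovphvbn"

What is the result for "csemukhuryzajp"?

bkqdtfnvlivsza

What's happening: shift every letter 1 place forward in the alphabet (wrapping around), then move the last 3 characters to the front (rotate right by 3).
On "csemukhuryzajp": the first step gives "dtfnvlivszabkq", and the second then gives "bkqdtfnvlivsza".
(Check on "sknuoguamjih": → "tlovphvbnkji" → "kjitlovphvbn" ✓)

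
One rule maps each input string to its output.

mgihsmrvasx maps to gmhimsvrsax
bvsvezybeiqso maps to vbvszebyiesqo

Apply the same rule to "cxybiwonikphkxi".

xcbywinokihpxki

The rule is to swap each adjacent pair of characters (1↔2, 3↔4, ...).
Applying that to "cxybiwonikphkxi" gives "xcbywinokihpxki".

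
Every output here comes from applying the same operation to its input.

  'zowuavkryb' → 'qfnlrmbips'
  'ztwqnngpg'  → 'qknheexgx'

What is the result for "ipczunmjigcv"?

zgtqledazxtm

Rule — shift every letter 9 places backward in the alphabet (wrapping around).
Doing the same to "ipczunmjigcv": "zgtqledazxtm".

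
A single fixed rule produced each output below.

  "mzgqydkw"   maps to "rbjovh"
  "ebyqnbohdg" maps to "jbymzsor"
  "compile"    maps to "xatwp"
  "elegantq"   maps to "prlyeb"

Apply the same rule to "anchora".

nszcl

Rule — shift every letter 11 places forward in the alphabet (wrapping around), then delete the first 2 characters.
For "anchora", step one produces "lynszcl"; step two turns that into "nszcl".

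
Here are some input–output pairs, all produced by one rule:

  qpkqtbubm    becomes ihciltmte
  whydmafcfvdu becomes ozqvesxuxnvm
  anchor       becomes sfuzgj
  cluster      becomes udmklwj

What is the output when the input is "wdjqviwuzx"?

The transformation: shift every letter 8 places backward in the alphabet (wrapping around).
Applying that to "wdjqviwuzx" gives "ovbinaomrp".

ovbinaomrp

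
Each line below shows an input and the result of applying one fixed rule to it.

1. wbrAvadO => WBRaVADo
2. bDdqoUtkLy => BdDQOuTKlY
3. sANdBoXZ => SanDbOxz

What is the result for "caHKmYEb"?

CAhkMyeB

Rule — flip the case of every letter.
For "caHKmYEb" the result is "CAhkMyeB".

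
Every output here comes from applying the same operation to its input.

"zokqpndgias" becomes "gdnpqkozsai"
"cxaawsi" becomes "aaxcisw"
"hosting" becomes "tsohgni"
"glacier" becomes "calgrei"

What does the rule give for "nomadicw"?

damonwci

Rule — reverse the string, then move the first 3 characters to the end (rotate left by 3).
On "nomadicw": the first step gives "wcidamon", and the second then gives "damonwci".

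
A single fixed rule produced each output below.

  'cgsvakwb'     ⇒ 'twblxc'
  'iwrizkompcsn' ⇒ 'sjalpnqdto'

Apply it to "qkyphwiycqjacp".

zqixjzdrkbdq

Rule — shift every letter 1 place forward in the alphabet (wrapping around), then delete the first 2 characters.
On "qkyphwiycqjacp": the first step gives "rlzqixjzdrkbdq", and the second then gives "zqixjzdrkbdq".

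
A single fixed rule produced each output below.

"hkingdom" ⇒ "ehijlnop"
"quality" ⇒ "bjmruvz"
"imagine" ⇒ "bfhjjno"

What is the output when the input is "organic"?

Rule — shift every letter 1 place forward in the alphabet (wrapping around), then sort the characters into alphabetical order.
Applying both steps to "organic": "pshbojd", then "bdhjops".

bdhjops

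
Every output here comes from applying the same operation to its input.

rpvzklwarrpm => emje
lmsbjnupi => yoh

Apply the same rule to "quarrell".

Looking at the pairs, the operation is to shift every letter 13 places forward in the alphabet (wrapping around) — i.e. ROT13, then keep one character in every 3, starting at position 1 (positions 1st, 4th, 7th, ...).
"quarrell" → "dhneeryy" → "dey".

dey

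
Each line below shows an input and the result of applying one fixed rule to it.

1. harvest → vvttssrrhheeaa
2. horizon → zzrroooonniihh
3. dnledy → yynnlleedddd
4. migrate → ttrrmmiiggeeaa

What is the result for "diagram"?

Looking at the pairs, the operation is to sort the characters into reverse alphabetical order, then double every character.
Starting from "diagram": after the first operation, "rmigdaa"; after the second, "rrmmiiggddaaaa".

rrmmiiggddaaaa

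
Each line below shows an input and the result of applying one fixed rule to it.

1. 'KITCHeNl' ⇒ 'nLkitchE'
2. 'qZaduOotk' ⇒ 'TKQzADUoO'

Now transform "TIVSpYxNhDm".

What's happening: move the last 2 characters to the front (rotate right by 2), then flip the case of every letter.
"TIVSpYxNhDm" → "DmTIVSpYxNh" → "dMtivsPyXnH".

dMtivsPyXnH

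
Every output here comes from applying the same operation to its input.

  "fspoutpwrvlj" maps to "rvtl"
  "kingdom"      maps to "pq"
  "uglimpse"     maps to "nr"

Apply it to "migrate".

iv

Rule — shift every letter 2 places forward in the alphabet (wrapping around), then keep one character in every 3, starting at position 3 (positions 3rd, 6th, 9th, ...).
For "migrate", step one produces "okitcvg"; step two turns that into "iv".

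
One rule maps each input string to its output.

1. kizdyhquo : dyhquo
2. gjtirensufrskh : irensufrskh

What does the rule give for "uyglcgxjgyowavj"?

The pattern: delete the first 3 characters.
Doing the same to "uyglcgxjgyowavj": "lcgxjgyowavj".

lcgxjgyowavj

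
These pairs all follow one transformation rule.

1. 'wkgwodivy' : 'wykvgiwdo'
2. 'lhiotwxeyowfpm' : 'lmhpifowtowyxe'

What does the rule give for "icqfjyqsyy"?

Looking at the pairs, the operation is to take characters alternately from the front and the back (1st, last, 2nd, 2nd-last, ...).
For "icqfjyqsyy" the result is "iycyqsfqjy".

iycyqsfqjy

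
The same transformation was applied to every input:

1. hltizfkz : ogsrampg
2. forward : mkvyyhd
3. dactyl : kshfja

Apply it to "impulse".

Each output is the input with this applied: shift every letter 7 places forward in the alphabet (wrapping around), then take characters alternately from the front and the back (1st, last, 2nd, 2nd-last, ...).
"impulse" → "ptwbszl" → "pltzwsb".

pltzwsb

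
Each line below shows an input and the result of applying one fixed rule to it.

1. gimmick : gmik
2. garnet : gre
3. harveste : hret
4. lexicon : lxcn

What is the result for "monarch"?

mnrh

The pattern: keep every other character starting from the first (positions 1st, 3rd, 5th, ...).
On "monarch" that produces "mnrh".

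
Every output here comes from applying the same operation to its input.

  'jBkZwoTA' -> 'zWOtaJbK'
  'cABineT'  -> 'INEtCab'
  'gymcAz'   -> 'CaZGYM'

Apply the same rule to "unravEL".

The transformation: move the first 3 characters to the end (rotate left by 3), then flip the case of every letter.
So "unravEL" becomes "AVelUNR".
(Check on "jBkZwoTA": → "ZwoTAjBk" → "zWOtaJbK" ✓)

AVelUNR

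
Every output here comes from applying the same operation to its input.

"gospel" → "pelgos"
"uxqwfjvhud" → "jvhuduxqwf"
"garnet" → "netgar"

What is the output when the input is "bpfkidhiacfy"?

hiacfybpfkid

In each case the input is transformed by: swap the front and back halves of the string.
So "bpfkidhiacfy" becomes "hiacfybpfkid".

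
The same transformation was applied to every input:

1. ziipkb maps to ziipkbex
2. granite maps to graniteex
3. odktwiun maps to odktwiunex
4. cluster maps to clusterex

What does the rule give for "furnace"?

What's happening: append "ex".
Applying that to "furnace" gives "furnaceex".

furnaceex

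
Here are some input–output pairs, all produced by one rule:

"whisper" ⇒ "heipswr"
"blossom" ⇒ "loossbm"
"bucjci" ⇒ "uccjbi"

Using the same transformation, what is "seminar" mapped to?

What's happening: take characters alternately from the front and the back (1st, last, 2nd, 2nd-last, ...), then move the first 2 characters to the end (rotate left by 2).
Applying both steps to "seminar": "sreamni", then "eamnisr".

eamnisr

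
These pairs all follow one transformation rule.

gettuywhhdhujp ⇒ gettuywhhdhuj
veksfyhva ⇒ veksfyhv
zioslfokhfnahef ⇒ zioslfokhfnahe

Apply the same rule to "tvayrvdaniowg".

Rule — delete the last character.
Doing the same to "tvayrvdaniowg": "tvayrvdaniow".

tvayrvdaniow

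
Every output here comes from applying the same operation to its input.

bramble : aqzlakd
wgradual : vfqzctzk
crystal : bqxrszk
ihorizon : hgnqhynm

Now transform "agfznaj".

Looking at the pairs, the operation is to shift every letter 1 place backward in the alphabet (wrapping around).
Doing the same to "agfznaj": "zfeymzi".

zfeymzi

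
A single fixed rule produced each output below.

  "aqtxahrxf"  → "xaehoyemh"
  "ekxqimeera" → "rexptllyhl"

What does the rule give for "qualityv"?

bhspafcx

The transformation: shift every letter 7 places forward in the alphabet (wrapping around), then move the first character to the end.
On "qualityv": the first step gives "xbhspafc", and the second then gives "bhspafcx".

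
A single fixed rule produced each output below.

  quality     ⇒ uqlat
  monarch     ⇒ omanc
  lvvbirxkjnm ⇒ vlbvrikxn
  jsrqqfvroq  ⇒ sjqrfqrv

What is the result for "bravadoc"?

In each case the input is transformed by: swap each adjacent pair of characters (1↔2, 3↔4, ...), then delete the last 2 characters.
On "bravadoc": the first step gives "rbvadaco", and the second then gives "rbvada".

rbvada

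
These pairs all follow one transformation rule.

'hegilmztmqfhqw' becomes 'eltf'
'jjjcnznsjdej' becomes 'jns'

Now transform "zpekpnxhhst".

What's happening: delete the last 3 characters, then keep one character in every 3, starting at position 2 (positions 2nd, 5th, 8th, ...).
For "zpekpnxhhst" the result is "pph".

pph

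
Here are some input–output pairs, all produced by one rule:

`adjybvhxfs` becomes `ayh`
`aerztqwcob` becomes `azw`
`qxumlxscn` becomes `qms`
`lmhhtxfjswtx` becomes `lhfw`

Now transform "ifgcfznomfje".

Each output is the input with this applied: delete the last 2 characters, then keep one character in every 3, starting at position 1 (positions 1st, 4th, 7th, ...).
For "ifgcfznomfje", step one produces "ifgcfznomf"; step two turns that into "icnf".

icnf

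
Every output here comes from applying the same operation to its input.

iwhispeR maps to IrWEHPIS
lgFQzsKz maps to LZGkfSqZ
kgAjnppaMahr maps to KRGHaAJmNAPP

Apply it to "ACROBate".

In each case the input is transformed by: flip the case of every letter, then take characters alternately from the front and the back (1st, last, 2nd, 2nd-last, ...).
Starting from "ACROBate": after the first operation, "acrobATE"; after the second, "aEcTrAob".

aEcTrAob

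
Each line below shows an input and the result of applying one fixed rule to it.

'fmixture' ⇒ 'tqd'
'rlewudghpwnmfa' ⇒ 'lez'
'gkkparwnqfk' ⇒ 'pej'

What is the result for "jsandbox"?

Each output is the input with this applied: shift every letter 1 place backward in the alphabet (wrapping around), then keep only the last 3 characters.
Working it through for "jsandbox": intermediate "irzmcanw", final "anw".

anw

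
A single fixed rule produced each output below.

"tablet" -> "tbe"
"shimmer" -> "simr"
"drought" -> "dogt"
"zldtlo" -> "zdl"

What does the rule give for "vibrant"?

Rule — keep every other character starting from the first (positions 1st, 3rd, 5th, ...).
Applying that to "vibrant" gives "vbat".

vbat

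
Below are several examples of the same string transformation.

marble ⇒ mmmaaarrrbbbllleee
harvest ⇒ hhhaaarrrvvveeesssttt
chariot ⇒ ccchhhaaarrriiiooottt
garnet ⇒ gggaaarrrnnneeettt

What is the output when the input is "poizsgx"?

The rule is to repeat every character 3 times.
"poizsgx" → "pppoooiiizzzsssgggxxx".

pppoooiiizzzsssgggxxx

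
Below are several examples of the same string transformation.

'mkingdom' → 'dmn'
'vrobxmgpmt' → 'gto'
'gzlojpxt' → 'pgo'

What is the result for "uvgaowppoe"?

peg

What's happening: swap the front and back halves of the string, then keep one character in every 3, starting at position 2 (positions 2nd, 5th, 8th, ...).
Working it through for "uvgaowppoe": intermediate "wppoeuvgao", final "peg".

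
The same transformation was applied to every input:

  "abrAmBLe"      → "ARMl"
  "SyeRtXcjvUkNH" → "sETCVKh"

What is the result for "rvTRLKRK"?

In each case the input is transformed by: keep every other character starting from the first (positions 1st, 3rd, 5th, ...), then flip the case of every letter.
For "rvTRLKRK", step one produces "rTLR"; step two turns that into "Rtlr".

Rtlr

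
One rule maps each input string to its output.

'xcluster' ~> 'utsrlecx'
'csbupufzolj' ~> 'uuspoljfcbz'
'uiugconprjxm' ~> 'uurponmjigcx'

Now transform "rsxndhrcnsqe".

Looking at the pairs, the operation is to sort the characters into reverse alphabetical order, then move the first character to the end.
So "rsxndhrcnsqe" becomes "ssrrqnnhedcx".
(Check on "xcluster": → "xutsrlec" → "utsrlecx" ✓)

ssrrqnnhedcx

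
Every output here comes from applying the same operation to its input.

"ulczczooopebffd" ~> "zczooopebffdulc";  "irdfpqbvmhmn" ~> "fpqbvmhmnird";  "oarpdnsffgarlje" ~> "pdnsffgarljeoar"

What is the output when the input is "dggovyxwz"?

ovyxwzdgg

The rule is to move the first 3 characters to the end (rotate left by 3).
For "dggovyxwz" the result is "ovyxwzdgg".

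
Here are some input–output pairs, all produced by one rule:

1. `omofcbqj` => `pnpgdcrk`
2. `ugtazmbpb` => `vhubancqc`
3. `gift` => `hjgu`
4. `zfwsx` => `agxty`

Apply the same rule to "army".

bsnz

The pattern: shift every letter 1 place forward in the alphabet (wrapping around).
Doing the same to "army": "bsnz".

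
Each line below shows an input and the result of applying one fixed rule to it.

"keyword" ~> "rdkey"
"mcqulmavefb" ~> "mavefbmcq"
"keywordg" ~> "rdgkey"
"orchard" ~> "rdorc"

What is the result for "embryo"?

Rule — move the first 3 characters to the end (rotate left by 3), then delete the first 2 characters.
Working it through for "embryo": intermediate "ryoemb", final "oemb".

oemb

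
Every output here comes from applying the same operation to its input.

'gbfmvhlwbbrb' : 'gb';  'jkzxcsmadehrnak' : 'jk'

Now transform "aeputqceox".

ae

The pattern: keep only the first 2 characters.
Applying that to "aeputqceox" gives "ae".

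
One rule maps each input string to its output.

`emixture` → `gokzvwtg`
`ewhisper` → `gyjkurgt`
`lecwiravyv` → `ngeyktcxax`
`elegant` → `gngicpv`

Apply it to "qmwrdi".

soytfk

In each case the input is transformed by: shift every letter 2 places forward in the alphabet (wrapping around).
"qmwrdi" → "soytfk".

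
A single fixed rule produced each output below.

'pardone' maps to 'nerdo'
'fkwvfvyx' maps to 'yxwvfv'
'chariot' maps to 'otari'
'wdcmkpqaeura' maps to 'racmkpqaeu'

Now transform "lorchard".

rdrcha

Looking at the pairs, the operation is to delete the first 2 characters, then move the last 2 characters to the front (rotate right by 2).
For "lorchard", step one produces "rchard"; step two turns that into "rdrcha".
(Check on "chariot": → "ariot" → "otari" ✓)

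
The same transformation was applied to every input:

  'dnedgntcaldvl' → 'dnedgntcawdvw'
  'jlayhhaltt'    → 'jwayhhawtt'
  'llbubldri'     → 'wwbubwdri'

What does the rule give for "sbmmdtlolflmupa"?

What's happening: replace every "l" with "w".
"sbmmdtlolflmupa" → "sbmmdtwowfwmupa".

sbmmdtwowfwmupa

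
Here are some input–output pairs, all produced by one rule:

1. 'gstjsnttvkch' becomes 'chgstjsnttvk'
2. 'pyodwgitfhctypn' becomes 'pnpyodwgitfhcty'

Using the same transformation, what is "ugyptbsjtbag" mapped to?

What's happening: move the last 2 characters to the front (rotate right by 2).
"ugyptbsjtbag" → "agugyptbsjtb".

agugyptbsjtb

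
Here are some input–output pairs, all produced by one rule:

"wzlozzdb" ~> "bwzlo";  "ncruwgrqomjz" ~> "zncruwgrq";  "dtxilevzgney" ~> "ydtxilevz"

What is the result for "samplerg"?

gsamp

What's happening: move the last character to the front, then delete the last 3 characters.
On "samplerg": the first step gives "gsampler", and the second then gives "gsamp".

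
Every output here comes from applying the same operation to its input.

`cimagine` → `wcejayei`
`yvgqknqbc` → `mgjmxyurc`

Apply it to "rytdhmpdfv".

zdilzbrnup

What's happening: shift every letter 4 places backward in the alphabet (wrapping around), then move the first 3 characters to the end (rotate left by 3).
For "rytdhmpdfv", step one produces "nupzdilzbr"; step two turns that into "zdilzbrnup".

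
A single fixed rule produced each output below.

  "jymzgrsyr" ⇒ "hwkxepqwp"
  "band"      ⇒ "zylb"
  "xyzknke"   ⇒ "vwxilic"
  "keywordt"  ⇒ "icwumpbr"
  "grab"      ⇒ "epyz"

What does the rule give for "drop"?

What's happening: shift every letter 2 places backward in the alphabet (wrapping around).
Doing the same to "drop": "bpmn".

bpmn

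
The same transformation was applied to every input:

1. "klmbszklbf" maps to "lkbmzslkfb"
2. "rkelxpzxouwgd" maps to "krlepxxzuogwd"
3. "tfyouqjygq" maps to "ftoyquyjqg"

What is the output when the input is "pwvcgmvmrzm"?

What's happening: swap each adjacent pair of characters (1↔2, 3↔4, ...).
So "pwvcgmvmrzm" becomes "wpcvmgmvzrm".

wpcvmgmvzrm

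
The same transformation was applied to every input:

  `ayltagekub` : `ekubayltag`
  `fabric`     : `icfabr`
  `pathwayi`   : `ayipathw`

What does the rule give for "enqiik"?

Rule — move the first character to the end, then swap the front and back halves of the string.
"enqiik" → "nqiike" → "ikenqi".

ikenqi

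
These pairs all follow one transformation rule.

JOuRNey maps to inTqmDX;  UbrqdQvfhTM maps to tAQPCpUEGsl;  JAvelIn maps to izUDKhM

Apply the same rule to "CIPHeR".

bhogDq

The transformation: shift every letter 1 place backward in the alphabet (wrapping around), then flip the case of every letter.
Doing the same to "CIPHeR": "bhogDq".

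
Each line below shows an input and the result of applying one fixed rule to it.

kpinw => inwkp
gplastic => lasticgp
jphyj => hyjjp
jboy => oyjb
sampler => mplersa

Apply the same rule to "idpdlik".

pdlikid

In each case the input is transformed by: move the first 2 characters to the end (rotate left by 2).
Doing the same to "idpdlik": "pdlikid".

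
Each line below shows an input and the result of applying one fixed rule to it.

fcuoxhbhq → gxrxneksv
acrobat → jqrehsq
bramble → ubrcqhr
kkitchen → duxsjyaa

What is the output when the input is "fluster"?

The pattern: reverse the string, then shift every letter 10 places backward in the alphabet (wrapping around).
On "fluster": the first step gives "retsulf", and the second then gives "hujikbv".
(Check on "fcuoxhbhq": → "qhbhxoucf" → "gxrxneksv" ✓)

hujikbv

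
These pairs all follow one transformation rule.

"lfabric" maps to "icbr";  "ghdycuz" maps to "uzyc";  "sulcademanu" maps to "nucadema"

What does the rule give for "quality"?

tyli

The transformation: delete the first 3 characters, then move the last 2 characters to the front (rotate right by 2).
Working it through for "quality": intermediate "lity", final "tyli".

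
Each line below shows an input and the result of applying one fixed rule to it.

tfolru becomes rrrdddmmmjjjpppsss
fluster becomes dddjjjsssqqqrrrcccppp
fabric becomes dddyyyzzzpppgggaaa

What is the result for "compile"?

The transformation: repeat every character 3 times, then shift every letter 2 places backward in the alphabet (wrapping around).
Working it through for "compile": intermediate "cccooommmpppiiillleee", final "aaammmkkknnngggjjjccc".

aaammmkkknnngggjjjccc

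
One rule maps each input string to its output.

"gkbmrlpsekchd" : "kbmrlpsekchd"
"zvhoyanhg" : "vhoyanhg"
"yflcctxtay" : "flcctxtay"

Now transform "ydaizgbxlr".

daizgbxlr

The transformation: delete the first character.
On "ydaizgbxlr" that produces "daizgbxlr".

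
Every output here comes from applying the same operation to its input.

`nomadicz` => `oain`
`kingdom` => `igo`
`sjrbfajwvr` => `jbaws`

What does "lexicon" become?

eio

Looking at the pairs, the operation is to swap the first and last characters, then keep every other character starting from the second (positions 2nd, 4th, 6th, ...).
"lexicon" → "eio".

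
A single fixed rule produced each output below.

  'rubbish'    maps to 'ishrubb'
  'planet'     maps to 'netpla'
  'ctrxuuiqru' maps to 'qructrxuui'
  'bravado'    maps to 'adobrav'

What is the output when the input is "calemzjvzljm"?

The transformation: move the last 3 characters to the front (rotate right by 3).
Applying that to "calemzjvzljm" gives "ljmcalemzjvz".

ljmcalemzjvz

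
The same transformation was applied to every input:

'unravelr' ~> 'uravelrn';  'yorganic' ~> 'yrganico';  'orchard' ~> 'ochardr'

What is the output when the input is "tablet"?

tbleta

Each output is the input with this applied: move the first character to the end, then swap the first and last characters.
"tablet" → "ablett" → "tbleta".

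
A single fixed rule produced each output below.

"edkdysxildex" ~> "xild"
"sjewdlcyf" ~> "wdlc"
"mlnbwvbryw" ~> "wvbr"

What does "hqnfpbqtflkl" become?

The pattern: delete the last 2 characters, then keep only the last 4 characters.
"hqnfpbqtflkl" → "qtfl".

qtfl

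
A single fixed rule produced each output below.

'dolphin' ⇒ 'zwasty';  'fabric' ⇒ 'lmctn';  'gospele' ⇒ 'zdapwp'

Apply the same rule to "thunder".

The pattern: shift every letter 11 places forward in the alphabet (wrapping around), then delete the first character.
On "thunder": the first step gives "esfyopc", and the second then gives "sfyopc".

sfyopc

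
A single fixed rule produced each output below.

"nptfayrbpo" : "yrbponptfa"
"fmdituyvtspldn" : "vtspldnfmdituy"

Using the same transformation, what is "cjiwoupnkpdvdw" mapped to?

In each case the input is transformed by: swap the front and back halves of the string.
Applying that to "cjiwoupnkpdvdw" gives "nkpdvdwcjiwoup".

nkpdvdwcjiwoup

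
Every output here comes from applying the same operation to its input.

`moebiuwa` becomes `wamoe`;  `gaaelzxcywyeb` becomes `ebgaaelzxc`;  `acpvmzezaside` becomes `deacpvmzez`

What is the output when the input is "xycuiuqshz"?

hzxycui

Each output is the input with this applied: move the last 2 characters to the front (rotate right by 2), then delete the last 3 characters.
Working it through for "xycuiuqshz": intermediate "hzxycuiuqs", final "hzxycui".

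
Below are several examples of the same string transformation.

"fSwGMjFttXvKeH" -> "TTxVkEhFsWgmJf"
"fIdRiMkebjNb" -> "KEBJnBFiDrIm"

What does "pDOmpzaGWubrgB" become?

gwUBRGbPdoMPZA

The pattern: flip the case of every letter, then swap the front and back halves of the string.
Applying both steps to "pDOmpzaGWubrgB": "PdoMPZAgwUBRGb", then "gwUBRGbPdoMPZA".
(Check on "fSwGMjFttXvKeH": → "FsWgmJfTTxVkEh" → "TTxVkEhFsWgmJf" ✓)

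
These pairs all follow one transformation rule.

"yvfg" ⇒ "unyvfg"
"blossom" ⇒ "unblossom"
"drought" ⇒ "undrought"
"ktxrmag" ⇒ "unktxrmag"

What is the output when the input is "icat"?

unicat

In each case the input is transformed by: prepend "un".
Applying that to "icat" gives "unicat".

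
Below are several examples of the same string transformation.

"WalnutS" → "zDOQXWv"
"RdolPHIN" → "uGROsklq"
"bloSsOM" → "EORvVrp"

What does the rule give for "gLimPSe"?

JoLPsvH

Each output is the input with this applied: flip the case of every letter, then shift every letter 3 places forward in the alphabet (wrapping around).
Applying both steps to "gLimPSe": "GlIMpsE", then "JoLPsvH".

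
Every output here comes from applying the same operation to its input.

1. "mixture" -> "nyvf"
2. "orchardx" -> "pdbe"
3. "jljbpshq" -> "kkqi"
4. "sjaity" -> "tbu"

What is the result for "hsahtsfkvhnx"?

ibugwo

Looking at the pairs, the operation is to keep every other character starting from the first (positions 1st, 3rd, 5th, ...), then shift every letter 1 place forward in the alphabet (wrapping around).
Starting from "hsahtsfkvhnx": after the first operation, "hatfvn"; after the second, "ibugwo".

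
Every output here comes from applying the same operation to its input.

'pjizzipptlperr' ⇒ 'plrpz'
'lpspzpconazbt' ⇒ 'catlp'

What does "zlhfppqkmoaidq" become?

qodzf

The transformation: keep one character in every 3, starting at position 1 (positions 1st, 4th, 7th, ...), then move the last 3 characters to the front (rotate right by 3).
"zlhfppqkmoaidq" → "qodzf".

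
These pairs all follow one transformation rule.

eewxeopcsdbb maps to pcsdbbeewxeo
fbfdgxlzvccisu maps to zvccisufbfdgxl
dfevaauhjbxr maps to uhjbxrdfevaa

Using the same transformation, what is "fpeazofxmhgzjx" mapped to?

xmhgzjxfpeazof

Each output is the input with this applied: swap the front and back halves of the string.
Applying that to "fpeazofxmhgzjx" gives "xmhgzjxfpeazof".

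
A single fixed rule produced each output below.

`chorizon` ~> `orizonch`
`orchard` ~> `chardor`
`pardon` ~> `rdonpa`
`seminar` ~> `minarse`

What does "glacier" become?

aciergl

In each case the input is transformed by: move the first 2 characters to the end (rotate left by 2).
For "glacier" the result is "aciergl".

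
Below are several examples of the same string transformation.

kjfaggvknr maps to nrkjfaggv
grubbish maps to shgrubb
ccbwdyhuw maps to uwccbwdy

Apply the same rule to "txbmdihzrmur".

urtxbmdihzr

In each case the input is transformed by: move the last 3 characters to the front (rotate right by 3), then delete the first character.
On "txbmdihzrmur": the first step gives "murtxbmdihzr", and the second then gives "urtxbmdihzr".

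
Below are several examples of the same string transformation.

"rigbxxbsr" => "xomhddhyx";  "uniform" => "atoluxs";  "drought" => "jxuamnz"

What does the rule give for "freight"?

lxkomnz

The transformation: shift every letter 6 places forward in the alphabet (wrapping around).
For "freight" the result is "lxkomnz".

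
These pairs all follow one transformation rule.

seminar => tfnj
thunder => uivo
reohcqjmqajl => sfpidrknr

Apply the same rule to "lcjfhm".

Looking at the pairs, the operation is to delete the last 3 characters, then shift every letter 1 place forward in the alphabet (wrapping around).
On "lcjfhm": the first step gives "lcj", and the second then gives "mdk".
(Check on "thunder": → "thun" → "uivo" ✓)

mdk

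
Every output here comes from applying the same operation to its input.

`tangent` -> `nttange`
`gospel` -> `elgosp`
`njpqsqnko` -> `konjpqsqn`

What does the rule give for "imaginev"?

evimagin

The transformation: move the last 2 characters to the front (rotate right by 2).
On "imaginev" that produces "evimagin".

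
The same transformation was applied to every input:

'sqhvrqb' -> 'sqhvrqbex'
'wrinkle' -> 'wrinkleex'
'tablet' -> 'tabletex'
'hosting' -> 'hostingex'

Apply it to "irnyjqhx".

Each output is the input with this applied: append "ex".
Doing the same to "irnyjqhx": "irnyjqhxex".

irnyjqhxex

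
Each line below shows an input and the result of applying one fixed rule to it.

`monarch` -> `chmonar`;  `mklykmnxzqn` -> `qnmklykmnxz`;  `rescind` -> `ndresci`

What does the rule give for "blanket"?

The rule is to move the last 2 characters to the front (rotate right by 2).
On "blanket" that produces "etblank".

etblank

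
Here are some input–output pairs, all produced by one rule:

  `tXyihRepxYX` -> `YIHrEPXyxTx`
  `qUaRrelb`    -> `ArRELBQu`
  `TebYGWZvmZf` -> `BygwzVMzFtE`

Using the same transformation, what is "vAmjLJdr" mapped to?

MJljDRVa

What's happening: flip the case of every letter, then move the first 2 characters to the end (rotate left by 2).
Working it through for "vAmjLJdr": intermediate "VaMJljDR", final "MJljDRVa".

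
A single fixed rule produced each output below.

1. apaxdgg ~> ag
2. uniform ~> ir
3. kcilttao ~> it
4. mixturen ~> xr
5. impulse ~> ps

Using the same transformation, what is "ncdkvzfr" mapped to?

dz

The pattern: keep one character in every 3, starting at position 3 (positions 3rd, 6th, 9th, ...).
For "ncdkvzfr" the result is "dz".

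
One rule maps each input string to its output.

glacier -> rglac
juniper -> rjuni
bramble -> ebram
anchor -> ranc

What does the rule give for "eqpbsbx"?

xeqpb

The rule is to move the last character to the front, then delete the last 2 characters.
For "eqpbsbx" the result is "xeqpb".
(Check on "glacier": → "rglacie" → "rglac" ✓)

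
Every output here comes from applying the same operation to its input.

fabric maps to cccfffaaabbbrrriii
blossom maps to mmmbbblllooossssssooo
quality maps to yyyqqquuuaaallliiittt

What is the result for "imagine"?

The transformation: repeat every character 3 times, then move the last 3 characters to the front (rotate right by 3).
"imagine" → "eeeiiimmmaaagggiiinnn".

eeeiiimmmaaagggiiinnn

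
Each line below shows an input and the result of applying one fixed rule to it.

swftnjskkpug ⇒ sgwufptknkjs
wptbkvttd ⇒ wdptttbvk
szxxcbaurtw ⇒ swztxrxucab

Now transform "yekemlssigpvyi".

The pattern: take characters alternately from the front and the back (1st, last, 2nd, 2nd-last, ...).
Applying that to "yekemlssigpvyi" gives "yieykvepmgliss".

yieykvepmgliss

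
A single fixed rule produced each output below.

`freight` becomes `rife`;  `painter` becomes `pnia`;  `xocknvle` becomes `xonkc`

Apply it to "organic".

roga

Rule — delete the last 3 characters, then sort the characters into reverse alphabetical order.
Working it through for "organic": intermediate "orga", final "roga".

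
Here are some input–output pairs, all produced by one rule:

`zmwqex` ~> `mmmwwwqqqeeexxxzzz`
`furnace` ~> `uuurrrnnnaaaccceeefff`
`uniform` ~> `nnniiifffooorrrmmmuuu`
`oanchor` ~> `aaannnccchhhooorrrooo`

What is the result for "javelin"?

The pattern: move the first character to the end, then repeat every character 3 times.
Applying both steps to "javelin": "avelinj", then "aaavvveeellliiinnnjjj".

aaavvveeellliiinnnjjj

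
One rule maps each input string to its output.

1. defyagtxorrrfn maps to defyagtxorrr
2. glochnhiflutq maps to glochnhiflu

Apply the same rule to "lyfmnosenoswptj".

lyfmnosenoswp

The pattern: delete the last 2 characters.
On "lyfmnosenoswptj" that produces "lyfmnosenoswp".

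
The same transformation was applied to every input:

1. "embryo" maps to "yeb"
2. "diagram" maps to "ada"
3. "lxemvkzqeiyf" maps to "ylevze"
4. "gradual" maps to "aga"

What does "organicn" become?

cogn

In each case the input is transformed by: move the last 3 characters to the front (rotate right by 3), then keep every other character starting from the second (positions 2nd, 4th, 6th, ...).
Doing the same to "organicn": "cogn".
(Check on "embryo": → "ryoemb" → "yeb" ✓)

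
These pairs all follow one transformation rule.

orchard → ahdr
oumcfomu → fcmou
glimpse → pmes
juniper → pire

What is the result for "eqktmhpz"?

mtphz

In each case the input is transformed by: delete the first 3 characters, then swap each adjacent pair of characters (1↔2, 3↔4, ...).
Doing the same to "eqktmhpz": "mtphz".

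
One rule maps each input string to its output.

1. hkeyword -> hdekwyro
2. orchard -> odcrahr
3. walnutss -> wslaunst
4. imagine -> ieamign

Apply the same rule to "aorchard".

adrohcra

Rule — move the last character to the front, then swap each adjacent pair of characters (1↔2, 3↔4, ...).
"aorchard" → "daorchar" → "adrohcra".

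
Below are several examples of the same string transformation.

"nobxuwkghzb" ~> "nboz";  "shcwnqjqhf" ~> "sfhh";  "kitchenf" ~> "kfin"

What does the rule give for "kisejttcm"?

kmic

Looking at the pairs, the operation is to take characters alternately from the front and the back (1st, last, 2nd, 2nd-last, ...), then keep only the first 4 characters.
On "kisejttcm": the first step gives "kmicstetj", and the second then gives "kmic".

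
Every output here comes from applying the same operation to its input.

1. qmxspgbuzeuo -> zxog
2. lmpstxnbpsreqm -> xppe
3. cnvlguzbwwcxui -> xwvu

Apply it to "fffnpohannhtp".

The pattern: keep one character in every 3, starting at position 3 (positions 3rd, 6th, 9th, ...), then sort the characters into reverse alphabetical order.
"fffnpohannhtp" → "font" → "tonf".

tonf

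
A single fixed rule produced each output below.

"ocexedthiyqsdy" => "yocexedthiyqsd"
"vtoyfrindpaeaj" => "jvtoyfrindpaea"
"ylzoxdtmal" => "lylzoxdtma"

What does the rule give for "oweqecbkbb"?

boweqecbkb

In each case the input is transformed by: move the last character to the front.
Doing the same to "oweqecbkbb": "boweqecbkb".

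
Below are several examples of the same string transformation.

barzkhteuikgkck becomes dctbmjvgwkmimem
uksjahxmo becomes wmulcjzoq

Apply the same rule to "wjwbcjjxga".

ylydellzic

What's happening: shift every letter 2 places forward in the alphabet (wrapping around).
For "wjwbcjjxga" the result is "ylydellzic".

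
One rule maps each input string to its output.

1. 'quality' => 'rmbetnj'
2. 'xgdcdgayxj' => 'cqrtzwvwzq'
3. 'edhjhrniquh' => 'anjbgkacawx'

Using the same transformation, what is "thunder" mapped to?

In each case the input is transformed by: reverse the string, then shift every letter 7 places backward in the alphabet (wrapping around).
On "thunder": the first step gives "rednuht", and the second then gives "kxwgnam".
(Check on "edhjhrniquh": → "huqinrhjhde" → "anjbgkacawx" ✓)

kxwgnam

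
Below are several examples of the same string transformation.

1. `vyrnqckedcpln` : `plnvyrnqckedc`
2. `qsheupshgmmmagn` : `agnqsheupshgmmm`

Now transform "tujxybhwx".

The rule is to move the last 3 characters to the front (rotate right by 3).
Applying that to "tujxybhwx" gives "hwxtujxyb".

hwxtujxyb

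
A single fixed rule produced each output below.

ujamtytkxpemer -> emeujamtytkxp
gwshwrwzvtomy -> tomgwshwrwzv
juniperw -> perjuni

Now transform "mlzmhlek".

hlemlzm

The rule is to delete the last character, then move the last 3 characters to the front (rotate right by 3).
Starting from "mlzmhlek": after the first operation, "mlzmhle"; after the second, "hlemlzm".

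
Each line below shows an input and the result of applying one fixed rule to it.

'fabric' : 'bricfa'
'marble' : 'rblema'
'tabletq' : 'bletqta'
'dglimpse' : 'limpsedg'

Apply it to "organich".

Each output is the input with this applied: move the first 2 characters to the end (rotate left by 2).
So "organich" becomes "ganichor".

ganichor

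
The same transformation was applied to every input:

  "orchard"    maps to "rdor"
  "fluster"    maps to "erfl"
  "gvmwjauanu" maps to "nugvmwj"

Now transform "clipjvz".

The rule is to move the last 2 characters to the front (rotate right by 2), then delete the last 3 characters.
Starting from "clipjvz": after the first operation, "vzclipj"; after the second, "vzcl".

vzcl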